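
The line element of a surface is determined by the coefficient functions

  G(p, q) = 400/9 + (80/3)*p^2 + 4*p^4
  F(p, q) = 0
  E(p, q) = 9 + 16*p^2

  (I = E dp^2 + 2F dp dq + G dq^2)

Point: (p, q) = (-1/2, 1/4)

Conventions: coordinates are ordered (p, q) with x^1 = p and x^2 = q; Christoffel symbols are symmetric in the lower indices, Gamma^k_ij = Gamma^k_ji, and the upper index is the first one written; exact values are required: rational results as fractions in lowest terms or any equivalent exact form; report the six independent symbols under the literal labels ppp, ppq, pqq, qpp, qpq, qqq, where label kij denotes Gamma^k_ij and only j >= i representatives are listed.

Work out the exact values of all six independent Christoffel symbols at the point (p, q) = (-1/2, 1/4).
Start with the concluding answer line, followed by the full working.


Answer: Gamma_ppp = -8/13, Gamma_ppq = 0, Gamma_pqq = 43/39, Gamma_qpp = 0, Gamma_qpq = -12/43, Gamma_qqq = 0

E = 13, F = 0, G = 1849/36 at the point
E_p = -16, E_q = 0, F_p = 0, F_q = 0, G_p = -86/3, G_q = 0
EG - F^2 = 24037/36;  g^inv = (36/24037) * [[1849/36, 0], [0, 13]]
first-kind symbols [ij,l] = (1/2)(d_i g_jl + d_j g_il - d_l g_ij): [pp,p] = E_p/2 = -8, [pp,q] = F_p - E_q/2 = 0, [pq,p] = E_q/2 = 0, [pq,q] = G_p/2 = -43/3, [qq,p] = F_q - G_p/2 = 43/3, [qq,q] = G_q/2 = 0
Gamma^p_ij = (G*[ij,p] - F*[ij,q])/(EG - F^2), Gamma^q_ij = (E*[ij,q] - F*[ij,p])/(EG - F^2)


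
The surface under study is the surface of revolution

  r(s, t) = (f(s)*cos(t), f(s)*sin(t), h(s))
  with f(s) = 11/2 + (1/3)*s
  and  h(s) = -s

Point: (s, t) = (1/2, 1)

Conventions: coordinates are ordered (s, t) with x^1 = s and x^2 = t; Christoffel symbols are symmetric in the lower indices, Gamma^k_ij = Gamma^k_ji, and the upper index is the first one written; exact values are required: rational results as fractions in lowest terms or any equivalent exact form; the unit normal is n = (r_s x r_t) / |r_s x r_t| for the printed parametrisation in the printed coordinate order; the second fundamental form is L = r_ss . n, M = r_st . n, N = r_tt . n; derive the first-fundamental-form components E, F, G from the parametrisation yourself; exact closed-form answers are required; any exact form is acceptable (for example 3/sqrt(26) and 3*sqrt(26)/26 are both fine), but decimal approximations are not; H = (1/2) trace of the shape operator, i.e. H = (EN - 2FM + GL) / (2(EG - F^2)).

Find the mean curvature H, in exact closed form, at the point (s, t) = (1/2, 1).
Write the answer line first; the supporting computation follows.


Answer: H = -9*sqrt(10)/340

f = 17/3, f' = 1/3, f'' = 0, h' = -1, h'' = 0
E = 10/9, F = 0, G = 289/9; answer radicand W^2 = 10/9
unnormalised second-form numerators: l = 0, m = 0, n = -17/3; L = l/sqrt(10/9), and similarly M = m/sqrt(W^2), N = n/sqrt(W^2)
H = (E*n - 2*F*m + G*l) / (2*(EG - F^2)*sqrt(W^2)); E*n - 2*F*m + G*l = -170/27, EG - F^2 = 2890/81, so H = (-3/34)/sqrt(10/9)


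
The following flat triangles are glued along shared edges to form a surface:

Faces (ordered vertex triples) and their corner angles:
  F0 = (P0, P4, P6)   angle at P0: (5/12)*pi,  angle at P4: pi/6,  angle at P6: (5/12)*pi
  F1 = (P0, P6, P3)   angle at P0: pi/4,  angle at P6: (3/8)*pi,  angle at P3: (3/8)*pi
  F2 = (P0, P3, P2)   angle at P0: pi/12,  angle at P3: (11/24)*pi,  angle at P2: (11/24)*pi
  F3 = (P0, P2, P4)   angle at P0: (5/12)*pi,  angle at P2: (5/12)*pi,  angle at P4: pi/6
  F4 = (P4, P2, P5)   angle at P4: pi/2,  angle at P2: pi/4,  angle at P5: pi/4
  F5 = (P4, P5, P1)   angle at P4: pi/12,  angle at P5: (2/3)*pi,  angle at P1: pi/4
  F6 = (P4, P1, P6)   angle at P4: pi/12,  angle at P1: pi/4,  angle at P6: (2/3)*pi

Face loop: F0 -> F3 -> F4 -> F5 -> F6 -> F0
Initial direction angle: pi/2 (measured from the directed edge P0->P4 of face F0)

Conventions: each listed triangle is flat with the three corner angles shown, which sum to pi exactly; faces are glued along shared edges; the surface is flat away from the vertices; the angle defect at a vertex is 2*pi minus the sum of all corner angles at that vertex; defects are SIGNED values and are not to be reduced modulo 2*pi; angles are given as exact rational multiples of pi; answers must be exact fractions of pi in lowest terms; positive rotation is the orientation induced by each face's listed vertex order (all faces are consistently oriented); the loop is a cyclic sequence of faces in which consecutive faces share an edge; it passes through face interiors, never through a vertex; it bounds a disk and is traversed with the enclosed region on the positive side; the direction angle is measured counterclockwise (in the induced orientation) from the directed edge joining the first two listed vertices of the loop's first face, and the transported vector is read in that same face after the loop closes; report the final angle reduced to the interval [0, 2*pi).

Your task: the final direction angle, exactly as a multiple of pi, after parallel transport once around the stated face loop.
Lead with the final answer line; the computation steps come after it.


Answer: final direction angle = (3/2)*pi

enclosed vertex P4: corner angles sum to pi, defect = 2*pi - pi = pi
holonomy = initial angle + sum of enclosed defects (mod 2*pi), positive in the induced orientation
final angle = pi/2 + pi = (3/2)*pi (mod 2*pi)


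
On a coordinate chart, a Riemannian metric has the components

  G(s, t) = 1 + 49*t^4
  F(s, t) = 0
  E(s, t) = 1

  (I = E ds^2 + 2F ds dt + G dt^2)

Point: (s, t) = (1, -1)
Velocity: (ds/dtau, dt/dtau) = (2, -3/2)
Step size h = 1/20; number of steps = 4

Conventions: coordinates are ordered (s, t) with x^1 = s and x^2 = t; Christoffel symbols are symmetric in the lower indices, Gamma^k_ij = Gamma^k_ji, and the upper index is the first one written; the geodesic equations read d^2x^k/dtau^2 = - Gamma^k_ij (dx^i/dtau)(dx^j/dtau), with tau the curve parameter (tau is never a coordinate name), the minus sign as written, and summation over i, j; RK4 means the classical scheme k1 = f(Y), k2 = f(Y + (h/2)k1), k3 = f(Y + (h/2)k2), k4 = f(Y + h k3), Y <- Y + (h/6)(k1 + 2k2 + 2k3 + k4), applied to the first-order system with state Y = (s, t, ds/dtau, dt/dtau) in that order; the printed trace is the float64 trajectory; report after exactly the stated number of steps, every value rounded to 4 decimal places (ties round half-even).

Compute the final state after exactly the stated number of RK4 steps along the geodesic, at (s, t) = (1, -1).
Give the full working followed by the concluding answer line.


f(Y) = (ds/dtau, dt/dtau, -Gamma^s_ij Y'^i Y'^j, -Gamma^t_ij Y'^i Y'^j) with the Gammas evaluated at the stage position; h = 0.050000; intermediate values shown to 6 dp
step 0: s = 1.0000, t = -1.0000, ds/dtau = 2.0000, dt/dtau = -1.5000
step 1:
  k1: at (s, t) = (1.000000, -1.000000), (ds/dtau, dt/dtau) = (2.000000, -1.500000); Gamma_sss = 0.000000, Gamma_sst = 0.000000, Gamma_stt = 0.000000, Gamma_tss = 0.000000, Gamma_tst = 0.000000, Gamma_ttt = -1.960000; k1 = (2.000000, -1.500000, 0.000000, 4.410000)
  k2: at (s, t) = (1.050000, -1.037500), (ds/dtau, dt/dtau) = (2.000000, -1.389750); Gamma_sss = 0.000000, Gamma_sst = 0.000000, Gamma_stt = 0.000000, Gamma_tss = 0.000000, Gamma_tst = 0.000000, Gamma_ttt = -1.894344; k2 = (2.000000, -1.389750, 0.000000, 3.658746)
  k3: at (s, t) = (1.050000, -1.034744), (ds/dtau, dt/dtau) = (2.000000, -1.408531); Gamma_sss = 0.000000, Gamma_sst = 0.000000, Gamma_stt = 0.000000, Gamma_tss = 0.000000, Gamma_tst = 0.000000, Gamma_ttt = -1.899039; k3 = (2.000000, -1.408531, 0.000000, 3.767618)
  k4: at (s, t) = (1.100000, -1.070427), (ds/dtau, dt/dtau) = (2.000000, -1.311619); Gamma_sss = 0.000000, Gamma_sst = 0.000000, Gamma_stt = 0.000000, Gamma_tss = 0.000000, Gamma_tst = 0.000000, Gamma_ttt = -1.839815; k4 = (2.000000, -1.311619, 0.000000, 3.165116)
  Y <- Y + (h/6)(k1 + 2k2 + 2k3 + k4): s = 1.1000, t = -1.0701, ds/dtau = 2.0000, dt/dtau = -1.3131
step 2:
  k1: at (s, t) = (1.100000, -1.070068), (ds/dtau, dt/dtau) = (2.000000, -1.313101); Gamma_sss = 0.000000, Gamma_sst = 0.000000, Gamma_stt = 0.000000, Gamma_tss = 0.000000, Gamma_tst = 0.000000, Gamma_ttt = -1.840393; k1 = (2.000000, -1.313101, 0.000000, 3.173271)
  k2: at (s, t) = (1.150000, -1.102896), (ds/dtau, dt/dtau) = (2.000000, -1.233770); Gamma_sss = 0.000000, Gamma_sst = 0.000000, Gamma_stt = 0.000000, Gamma_tss = 0.000000, Gamma_tst = 0.000000, Gamma_ttt = -1.788736; k2 = (2.000000, -1.233770, 0.000000, 2.722791)
  k3: at (s, t) = (1.150000, -1.100912), (ds/dtau, dt/dtau) = (2.000000, -1.245032); Gamma_sss = 0.000000, Gamma_sst = 0.000000, Gamma_stt = 0.000000, Gamma_tss = 0.000000, Gamma_tst = 0.000000, Gamma_ttt = -1.791782; k3 = (2.000000, -1.245032, 0.000000, 2.777447)
  k4: at (s, t) = (1.200000, -1.132320), (ds/dtau, dt/dtau) = (2.000000, -1.174229); Gamma_sss = 0.000000, Gamma_sst = 0.000000, Gamma_stt = 0.000000, Gamma_tss = 0.000000, Gamma_tst = 0.000000, Gamma_ttt = -1.744627; k4 = (2.000000, -1.174229, 0.000000, 2.405515)
  Y <- Y + (h/6)(k1 + 2k2 + 2k3 + k4): s = 1.2000, t = -1.1321, ds/dtau = 2.0000, dt/dtau = -1.1749
step 3:
  k1: at (s, t) = (1.200000, -1.132109), (ds/dtau, dt/dtau) = (2.000000, -1.174941); Gamma_sss = 0.000000, Gamma_sst = 0.000000, Gamma_stt = 0.000000, Gamma_tss = 0.000000, Gamma_tst = 0.000000, Gamma_ttt = -1.744935; k1 = (2.000000, -1.174941, 0.000000, 2.408859)
  k2: at (s, t) = (1.250000, -1.161483), (ds/dtau, dt/dtau) = (2.000000, -1.114719); Gamma_sss = 0.000000, Gamma_sst = 0.000000, Gamma_stt = 0.000000, Gamma_tss = 0.000000, Gamma_tst = 0.000000, Gamma_ttt = -1.702841; k2 = (2.000000, -1.114719, 0.000000, 2.115949)
  k3: at (s, t) = (1.250000, -1.159977), (ds/dtau, dt/dtau) = (2.000000, -1.122042); Gamma_sss = 0.000000, Gamma_sst = 0.000000, Gamma_stt = 0.000000, Gamma_tss = 0.000000, Gamma_tst = 0.000000, Gamma_ttt = -1.704953; k3 = (2.000000, -1.122042, 0.000000, 2.146499)
  k4: at (s, t) = (1.300000, -1.188211), (ds/dtau, dt/dtau) = (2.000000, -1.067616); Gamma_sss = 0.000000, Gamma_sst = 0.000000, Gamma_stt = 0.000000, Gamma_tss = 0.000000, Gamma_tst = 0.000000, Gamma_ttt = -1.666144; k4 = (2.000000, -1.067616, 0.000000, 1.899076)
  Y <- Y + (h/6)(k1 + 2k2 + 2k3 + k4): s = 1.3000, t = -1.1881, ds/dtau = 2.0000, dt/dtau = -1.0680
step 4:
  k1: at (s, t) = (1.300000, -1.188077), (ds/dtau, dt/dtau) = (2.000000, -1.068001); Gamma_sss = 0.000000, Gamma_sst = 0.000000, Gamma_stt = 0.000000, Gamma_tss = 0.000000, Gamma_tst = 0.000000, Gamma_ttt = -1.666325; k1 = (2.000000, -1.068001, 0.000000, 1.900652)
  k2: at (s, t) = (1.350000, -1.214777), (ds/dtau, dt/dtau) = (2.000000, -1.020484); Gamma_sss = 0.000000, Gamma_sst = 0.000000, Gamma_stt = 0.000000, Gamma_tss = 0.000000, Gamma_tst = 0.000000, Gamma_ttt = -1.631107; k2 = (2.000000, -1.020484, 0.000000, 1.698615)
  k3: at (s, t) = (1.350000, -1.213589), (ds/dtau, dt/dtau) = (2.000000, -1.025535); Gamma_sss = 0.000000, Gamma_sst = 0.000000, Gamma_stt = 0.000000, Gamma_tss = 0.000000, Gamma_tst = 0.000000, Gamma_ttt = -1.632644; k3 = (2.000000, -1.025535, 0.000000, 1.717088)
  k4: at (s, t) = (1.400000, -1.239353), (ds/dtau, dt/dtau) = (2.000000, -0.982146); Gamma_sss = 0.000000, Gamma_sst = 0.000000, Gamma_stt = 0.000000, Gamma_tss = 0.000000, Gamma_tst = 0.000000, Gamma_ttt = -1.599905; k4 = (2.000000, -0.982146, 0.000000, 1.543286)
  Y <- Y + (h/6)(k1 + 2k2 + 2k3 + k4): s = 1.4000, t = -1.2393, ds/dtau = 2.0000, dt/dtau = -0.9824

Answer: s = 1.4000, t = -1.2393, ds/dtau = 2.0000, dt/dtau = -0.9824


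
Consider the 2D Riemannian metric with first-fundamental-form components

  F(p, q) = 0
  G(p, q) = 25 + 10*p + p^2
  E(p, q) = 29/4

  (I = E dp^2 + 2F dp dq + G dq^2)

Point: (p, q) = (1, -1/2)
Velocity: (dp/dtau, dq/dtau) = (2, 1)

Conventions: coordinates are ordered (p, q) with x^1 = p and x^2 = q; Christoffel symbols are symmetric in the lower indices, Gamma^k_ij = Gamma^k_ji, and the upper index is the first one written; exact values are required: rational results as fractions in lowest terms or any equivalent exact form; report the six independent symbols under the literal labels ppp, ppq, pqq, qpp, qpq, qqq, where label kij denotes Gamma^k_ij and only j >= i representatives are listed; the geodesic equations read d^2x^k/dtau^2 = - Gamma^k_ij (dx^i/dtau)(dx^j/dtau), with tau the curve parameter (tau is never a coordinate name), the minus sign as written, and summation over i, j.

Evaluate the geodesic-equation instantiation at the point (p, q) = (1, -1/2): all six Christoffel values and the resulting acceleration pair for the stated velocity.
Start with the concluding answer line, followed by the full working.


Answer: Gamma_ppp = 0, Gamma_ppq = 0, Gamma_pqq = -24/29, Gamma_qpp = 0, Gamma_qpq = 1/6, Gamma_qqq = 0; accelerations (d^2p/dtau^2, d^2q/dtau^2) = (24/29, -2/3)

E = 29/4, F = 0, G = 36 at the point
E_p = 0, E_q = 0, F_p = 0, F_q = 0, G_p = 12, G_q = 0
EG - F^2 = 261;  g^inv = (1/261) * [[36, 0], [0, 29/4]]
first-kind symbols [ij,l] = (1/2)(d_i g_jl + d_j g_il - d_l g_ij): [pp,p] = E_p/2 = 0, [pp,q] = F_p - E_q/2 = 0, [pq,p] = E_q/2 = 0, [pq,q] = G_p/2 = 6, [qq,p] = F_q - G_p/2 = -6, [qq,q] = G_q/2 = 0
Gamma^p_ij = (G*[ij,p] - F*[ij,q])/(EG - F^2), Gamma^q_ij = (E*[ij,q] - F*[ij,p])/(EG - F^2)
Gamma_ppp = 0, Gamma_ppq = 0, Gamma_pqq = -24/29, Gamma_qpp = 0, Gamma_qpq = 1/6, Gamma_qqq = 0
d^2p/dtau^2 = -(Gamma_ppp*(2)^2 + 2*Gamma_ppq*(2)*(1) + Gamma_pqq*(1)^2) = 24/29
d^2q/dtau^2 = -(Gamma_qpp*(2)^2 + 2*Gamma_qpq*(2)*(1) + Gamma_qqq*(1)^2) = -2/3


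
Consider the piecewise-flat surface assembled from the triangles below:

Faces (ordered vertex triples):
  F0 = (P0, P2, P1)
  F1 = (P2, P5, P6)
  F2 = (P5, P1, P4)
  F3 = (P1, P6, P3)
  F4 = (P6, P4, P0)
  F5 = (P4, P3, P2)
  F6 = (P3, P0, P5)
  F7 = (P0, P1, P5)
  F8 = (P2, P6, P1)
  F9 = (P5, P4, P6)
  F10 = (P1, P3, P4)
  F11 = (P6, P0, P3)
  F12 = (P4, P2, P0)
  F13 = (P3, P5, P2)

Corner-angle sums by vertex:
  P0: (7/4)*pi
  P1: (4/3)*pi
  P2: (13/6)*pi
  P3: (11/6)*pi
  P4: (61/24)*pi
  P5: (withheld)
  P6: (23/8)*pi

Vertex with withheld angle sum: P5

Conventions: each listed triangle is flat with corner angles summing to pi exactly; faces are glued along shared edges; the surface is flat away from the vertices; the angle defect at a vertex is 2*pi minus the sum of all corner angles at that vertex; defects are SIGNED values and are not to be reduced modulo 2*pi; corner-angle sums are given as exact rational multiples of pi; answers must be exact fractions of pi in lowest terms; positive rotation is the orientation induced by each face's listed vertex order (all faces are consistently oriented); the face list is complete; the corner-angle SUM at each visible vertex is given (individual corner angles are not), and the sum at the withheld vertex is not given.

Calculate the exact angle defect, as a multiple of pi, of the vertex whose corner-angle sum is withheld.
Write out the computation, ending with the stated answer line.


V = 7, E = 21, F = 14; chi = V - E + F = 0
Gauss-Bonnet: total defect = 2*pi*chi = 0; visible defects sum to -pi/2

Answer: defect(P5) = pi/2


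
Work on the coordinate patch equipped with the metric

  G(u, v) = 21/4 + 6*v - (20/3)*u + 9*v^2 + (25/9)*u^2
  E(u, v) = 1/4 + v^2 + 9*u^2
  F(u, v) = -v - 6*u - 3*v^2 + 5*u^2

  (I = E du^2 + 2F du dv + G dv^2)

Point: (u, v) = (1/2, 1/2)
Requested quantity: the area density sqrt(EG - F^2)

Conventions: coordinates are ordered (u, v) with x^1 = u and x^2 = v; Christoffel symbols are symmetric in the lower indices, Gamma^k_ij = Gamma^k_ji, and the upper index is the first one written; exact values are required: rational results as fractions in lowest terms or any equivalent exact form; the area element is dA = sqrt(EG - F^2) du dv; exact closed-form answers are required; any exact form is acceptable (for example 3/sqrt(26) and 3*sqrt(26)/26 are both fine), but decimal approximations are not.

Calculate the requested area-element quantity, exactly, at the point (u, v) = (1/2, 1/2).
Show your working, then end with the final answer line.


E = 11/4, F = -3, G = 283/36; EG - F^2 = 1817/144

Answer: sqrt(EG - F^2) = sqrt(1817)/12


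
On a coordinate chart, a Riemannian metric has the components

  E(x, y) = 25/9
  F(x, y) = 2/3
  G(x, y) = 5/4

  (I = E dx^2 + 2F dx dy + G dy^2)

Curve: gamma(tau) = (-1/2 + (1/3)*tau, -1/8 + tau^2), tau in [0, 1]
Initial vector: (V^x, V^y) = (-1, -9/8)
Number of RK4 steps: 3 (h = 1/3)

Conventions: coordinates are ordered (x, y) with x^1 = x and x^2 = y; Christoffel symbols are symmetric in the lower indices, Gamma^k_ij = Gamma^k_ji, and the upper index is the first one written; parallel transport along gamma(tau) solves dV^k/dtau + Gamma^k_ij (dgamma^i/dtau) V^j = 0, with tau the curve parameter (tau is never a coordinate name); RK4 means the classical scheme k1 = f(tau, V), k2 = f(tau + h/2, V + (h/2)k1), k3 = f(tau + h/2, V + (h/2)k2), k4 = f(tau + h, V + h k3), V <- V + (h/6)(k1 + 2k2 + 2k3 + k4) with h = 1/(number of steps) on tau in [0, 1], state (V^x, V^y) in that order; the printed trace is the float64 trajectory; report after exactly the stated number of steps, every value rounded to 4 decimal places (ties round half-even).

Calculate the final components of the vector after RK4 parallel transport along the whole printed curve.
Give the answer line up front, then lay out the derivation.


Answer: V^x = -1.0000, V^y = -1.1250

gamma'(tau) = (1/3, 2*tau); f(tau, V)^k = -Gamma^k_ij(gamma(tau)) gamma'^i(tau) V^j; h = 1/3; intermediate values shown to 6 dp
curve data and Christoffel symbols at the stage parameters:
  tau = 0.000000: gamma = (-0.500000, -0.125000), gamma' = (0.333333, 0.000000); Gamma_xxx = 0.000000, Gamma_xxy = 0.000000, Gamma_xyy = 0.000000, Gamma_yxx = 0.000000, Gamma_yxy = 0.000000, Gamma_yyy = 0.000000
  tau = 0.166667: gamma = (-0.444444, -0.097222), gamma' = (0.333333, 0.333333); Gamma_xxx = 0.000000, Gamma_xxy = 0.000000, Gamma_xyy = 0.000000, Gamma_yxx = 0.000000, Gamma_yxy = 0.000000, Gamma_yyy = 0.000000
  tau = 0.333333: gamma = (-0.388889, -0.013889), gamma' = (0.333333, 0.666667); Gamma_xxx = 0.000000, Gamma_xxy = 0.000000, Gamma_xyy = 0.000000, Gamma_yxx = 0.000000, Gamma_yxy = 0.000000, Gamma_yyy = 0.000000
  tau = 0.500000: gamma = (-0.333333, 0.125000), gamma' = (0.333333, 1.000000); Gamma_xxx = 0.000000, Gamma_xxy = 0.000000, Gamma_xyy = 0.000000, Gamma_yxx = 0.000000, Gamma_yxy = 0.000000, Gamma_yyy = 0.000000
  tau = 0.666667: gamma = (-0.277778, 0.319444), gamma' = (0.333333, 1.333333); Gamma_xxx = 0.000000, Gamma_xxy = 0.000000, Gamma_xyy = 0.000000, Gamma_yxx = 0.000000, Gamma_yxy = 0.000000, Gamma_yyy = 0.000000
  tau = 0.833333: gamma = (-0.222222, 0.569444), gamma' = (0.333333, 1.666667); Gamma_xxx = 0.000000, Gamma_xxy = 0.000000, Gamma_xyy = 0.000000, Gamma_yxx = 0.000000, Gamma_yxy = 0.000000, Gamma_yyy = 0.000000
  tau = 1.000000: gamma = (-0.166667, 0.875000), gamma' = (0.333333, 2.000000); Gamma_xxx = 0.000000, Gamma_xxy = 0.000000, Gamma_xyy = 0.000000, Gamma_yxx = 0.000000, Gamma_yxy = 0.000000, Gamma_yyy = 0.000000
step 0: V^x = -1.0000, V^y = -1.1250
step 1: k1 = (0.000000, 0.000000), k2 = (0.000000, 0.000000), k3 = (0.000000, 0.000000), k4 = (0.000000, 0.000000); V <- V + (h/6)(k1 + 2k2 + 2k3 + k4): V^x = -1.0000, V^y = -1.1250
step 2: k1 = (0.000000, 0.000000), k2 = (0.000000, 0.000000), k3 = (0.000000, 0.000000), k4 = (0.000000, 0.000000); V <- V + (h/6)(k1 + 2k2 + 2k3 + k4): V^x = -1.0000, V^y = -1.1250
step 3: k1 = (0.000000, 0.000000), k2 = (0.000000, 0.000000), k3 = (0.000000, 0.000000), k4 = (0.000000, 0.000000); V <- V + (h/6)(k1 + 2k2 + 2k3 + k4): V^x = -1.0000, V^y = -1.1250


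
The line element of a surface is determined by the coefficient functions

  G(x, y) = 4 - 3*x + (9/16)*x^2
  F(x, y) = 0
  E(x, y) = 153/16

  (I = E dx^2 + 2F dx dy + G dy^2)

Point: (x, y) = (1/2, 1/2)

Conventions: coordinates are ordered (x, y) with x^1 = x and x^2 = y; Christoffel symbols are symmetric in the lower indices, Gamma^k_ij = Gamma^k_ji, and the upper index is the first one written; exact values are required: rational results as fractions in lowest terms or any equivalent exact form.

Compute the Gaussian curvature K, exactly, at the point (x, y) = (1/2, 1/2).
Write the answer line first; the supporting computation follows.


Answer: K = 0

E = 153/16, F = 0, G = 169/64, EG - F^2 = 25857/1024 at the point
E_x = 0, E_y = 0, F_x = 0, F_y = 0, G_x = -39/16, G_y = 0
E_yy = 0, F_xy = 0, G_xx = 9/8
Compute both Brioschi determinants and normalise by (EG - F^2)^2.
M1 = [[-E_yy/2 + F_xy - G_xx/2, E_x/2, F_x - E_y/2], [F_y - G_x/2, E, F], [G_y/2, F, G]] = [[-9/16, 0, 0], [39/32, 153/16, 0], [0, 0, 169/64]]; det M1 = -232713/16384
M2 = [[0, E_y/2, G_x/2], [E_y/2, E, F], [G_x/2, F, G]] = [[0, 0, -39/32], [0, 153/16, 0], [-39/32, 0, 169/64]]; det M2 = -232713/16384
det M1 - det M2 = 0; K = 0 / (25857/1024)^2 = 0


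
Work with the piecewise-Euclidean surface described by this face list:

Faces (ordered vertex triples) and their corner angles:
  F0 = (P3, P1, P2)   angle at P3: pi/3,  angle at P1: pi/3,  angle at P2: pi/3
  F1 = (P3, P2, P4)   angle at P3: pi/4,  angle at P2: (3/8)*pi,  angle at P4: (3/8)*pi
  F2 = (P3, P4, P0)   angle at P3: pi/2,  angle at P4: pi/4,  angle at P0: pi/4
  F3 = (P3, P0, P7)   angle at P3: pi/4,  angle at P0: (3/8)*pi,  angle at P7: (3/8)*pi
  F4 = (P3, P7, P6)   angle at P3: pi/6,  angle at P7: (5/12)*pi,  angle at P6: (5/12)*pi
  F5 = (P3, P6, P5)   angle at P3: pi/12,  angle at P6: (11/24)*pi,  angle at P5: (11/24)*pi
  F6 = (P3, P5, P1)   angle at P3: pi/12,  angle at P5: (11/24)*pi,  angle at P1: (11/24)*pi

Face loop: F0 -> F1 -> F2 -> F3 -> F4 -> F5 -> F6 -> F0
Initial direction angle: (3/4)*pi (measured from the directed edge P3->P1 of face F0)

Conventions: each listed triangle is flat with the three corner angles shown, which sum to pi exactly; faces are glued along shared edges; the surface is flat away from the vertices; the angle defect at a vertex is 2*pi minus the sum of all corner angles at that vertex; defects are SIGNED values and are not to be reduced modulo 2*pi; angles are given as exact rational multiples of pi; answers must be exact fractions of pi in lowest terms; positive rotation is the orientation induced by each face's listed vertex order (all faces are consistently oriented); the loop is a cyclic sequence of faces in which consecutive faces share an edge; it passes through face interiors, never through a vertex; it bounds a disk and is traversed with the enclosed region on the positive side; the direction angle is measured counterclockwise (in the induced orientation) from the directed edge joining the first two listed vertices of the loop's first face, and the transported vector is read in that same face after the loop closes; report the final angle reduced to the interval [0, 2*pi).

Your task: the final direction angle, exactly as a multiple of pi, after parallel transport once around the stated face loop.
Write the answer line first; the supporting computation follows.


Answer: final direction angle = (13/12)*pi

enclosed vertex P3: corner angles sum to (5/3)*pi, defect = 2*pi - (5/3)*pi = pi/3
holonomy = initial angle + sum of enclosed defects (mod 2*pi), positive in the induced orientation
final angle = (3/4)*pi + pi/3 = (13/12)*pi (mod 2*pi)


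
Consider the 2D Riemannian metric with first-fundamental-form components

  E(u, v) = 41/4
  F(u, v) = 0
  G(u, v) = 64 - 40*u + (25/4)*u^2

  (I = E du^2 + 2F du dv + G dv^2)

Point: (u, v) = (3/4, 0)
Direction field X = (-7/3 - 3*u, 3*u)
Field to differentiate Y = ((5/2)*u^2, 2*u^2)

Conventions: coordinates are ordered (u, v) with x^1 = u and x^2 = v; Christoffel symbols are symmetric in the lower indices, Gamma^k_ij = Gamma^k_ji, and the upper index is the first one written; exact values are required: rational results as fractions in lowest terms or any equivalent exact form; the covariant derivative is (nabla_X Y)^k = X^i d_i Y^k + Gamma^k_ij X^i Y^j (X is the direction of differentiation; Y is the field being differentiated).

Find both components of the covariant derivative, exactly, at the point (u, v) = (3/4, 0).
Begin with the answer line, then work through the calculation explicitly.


Answer: (nabla_X Y)^u = -70355/5248, (nabla_X Y)^v = -20285/1568

E = 41/4, F = 0, G = 2401/64 at the point
E_u = 0, E_v = 0, F_u = 0, F_v = 0, G_u = -245/8, G_v = 0
EG - F^2 = 98441/256;  g^inv = (256/98441) * [[2401/64, 0], [0, 41/4]]
first-kind symbols [ij,l] = (1/2)(d_i g_jl + d_j g_il - d_l g_ij): [uu,u] = E_u/2 = 0, [uu,v] = F_u - E_v/2 = 0, [uv,u] = E_v/2 = 0, [uv,v] = G_u/2 = -245/16, [vv,u] = F_v - G_u/2 = 245/16, [vv,v] = G_v/2 = 0
Gamma^u_ij = (G*[ij,u] - F*[ij,v])/(EG - F^2), Gamma^v_ij = (E*[ij,v] - F*[ij,u])/(EG - F^2)
Gamma_uuu = 0, Gamma_uuv = 0, Gamma_uvv = 245/164, Gamma_vuu = 0, Gamma_vuv = -20/49, Gamma_vvv = 0
X = (-55/12, 9/4), Y = (45/32, 9/8) at the point


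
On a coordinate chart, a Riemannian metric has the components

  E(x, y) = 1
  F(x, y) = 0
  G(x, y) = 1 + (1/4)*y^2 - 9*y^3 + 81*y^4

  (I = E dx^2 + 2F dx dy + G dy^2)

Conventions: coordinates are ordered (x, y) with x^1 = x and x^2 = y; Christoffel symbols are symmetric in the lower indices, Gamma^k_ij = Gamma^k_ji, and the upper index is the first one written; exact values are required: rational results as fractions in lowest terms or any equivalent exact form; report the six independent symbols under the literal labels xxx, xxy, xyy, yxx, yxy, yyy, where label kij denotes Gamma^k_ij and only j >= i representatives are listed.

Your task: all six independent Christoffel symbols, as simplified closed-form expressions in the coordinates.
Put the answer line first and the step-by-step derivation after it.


Answer: Gamma_xxx = 0, Gamma_xxy = 0, Gamma_xyy = 0, Gamma_yxx = 0, Gamma_yxy = 0, Gamma_yyy = (648*y^3 - 54*y^2 + y)/(324*y^4 - 36*y^3 + y^2 + 4)

E = 1; F = 0; G = 1 + (1/4)*y^2 - 9*y^3 + 81*y^4
Gamma^k_ij = (1/2) g^{kl} (d_i g_jl + d_j g_il - d_l g_ij), with g^inv = (1/(EG-F^2)) [[G, -F], [-F, E]]
first partials: E_x = 0, E_y = 0, F_x = 0, F_y = 0, G_x = 0, G_y = (1/2)*y - 27*y^2 + 324*y^3
D = EG - F^2 = 1 + (1/4)*y^2 - 9*y^3 + 81*y^4
expanded: Gamma^x_xx = (G E_x - 2F F_x + F E_y)/(2D), Gamma^x_xy = (G E_y - F G_x)/(2D), Gamma^x_yy = (2G F_y - G G_x - F G_y)/(2D), Gamma^y_xx = (2E F_x - E E_y - F E_x)/(2D), Gamma^y_xy = (E G_x - F E_y)/(2D), Gamma^y_yy = (E G_y - 2F F_y + F G_x)/(2D); substitute and cancel common factors


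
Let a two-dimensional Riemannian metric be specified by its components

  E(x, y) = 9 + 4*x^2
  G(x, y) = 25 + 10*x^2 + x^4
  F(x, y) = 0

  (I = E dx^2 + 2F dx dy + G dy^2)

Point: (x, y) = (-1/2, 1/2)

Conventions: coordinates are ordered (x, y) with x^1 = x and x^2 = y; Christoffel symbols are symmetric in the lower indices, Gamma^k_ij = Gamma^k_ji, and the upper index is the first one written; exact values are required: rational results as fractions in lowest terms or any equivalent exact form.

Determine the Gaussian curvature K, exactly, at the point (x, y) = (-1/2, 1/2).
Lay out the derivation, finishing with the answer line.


E = 10, F = 0, G = 441/16, EG - F^2 = 2205/8 at the point
E_x = -4, E_y = 0, F_x = 0, F_y = 0, G_x = -21/2, G_y = 0
E_yy = 0, F_xy = 0, G_xx = 23
By Brioschi, K is (det M1 - det M2) divided by (EG - F^2) squared.
M1 = [[-E_yy/2 + F_xy - G_xx/2, E_x/2, F_x - E_y/2], [F_y - G_x/2, E, F], [G_y/2, F, G]] = [[-23/2, -2, 0], [21/4, 10, 0], [0, 0, 441/16]]; det M1 = -92169/32
M2 = [[0, E_y/2, G_x/2], [E_y/2, E, F], [G_x/2, F, G]] = [[0, 0, -21/4], [0, 10, 0], [-21/4, 0, 441/16]]; det M2 = -2205/8
det M1 - det M2 = -83349/32; K = -83349/32 / (2205/8)^2 = -6/175

Answer: K = -6/175


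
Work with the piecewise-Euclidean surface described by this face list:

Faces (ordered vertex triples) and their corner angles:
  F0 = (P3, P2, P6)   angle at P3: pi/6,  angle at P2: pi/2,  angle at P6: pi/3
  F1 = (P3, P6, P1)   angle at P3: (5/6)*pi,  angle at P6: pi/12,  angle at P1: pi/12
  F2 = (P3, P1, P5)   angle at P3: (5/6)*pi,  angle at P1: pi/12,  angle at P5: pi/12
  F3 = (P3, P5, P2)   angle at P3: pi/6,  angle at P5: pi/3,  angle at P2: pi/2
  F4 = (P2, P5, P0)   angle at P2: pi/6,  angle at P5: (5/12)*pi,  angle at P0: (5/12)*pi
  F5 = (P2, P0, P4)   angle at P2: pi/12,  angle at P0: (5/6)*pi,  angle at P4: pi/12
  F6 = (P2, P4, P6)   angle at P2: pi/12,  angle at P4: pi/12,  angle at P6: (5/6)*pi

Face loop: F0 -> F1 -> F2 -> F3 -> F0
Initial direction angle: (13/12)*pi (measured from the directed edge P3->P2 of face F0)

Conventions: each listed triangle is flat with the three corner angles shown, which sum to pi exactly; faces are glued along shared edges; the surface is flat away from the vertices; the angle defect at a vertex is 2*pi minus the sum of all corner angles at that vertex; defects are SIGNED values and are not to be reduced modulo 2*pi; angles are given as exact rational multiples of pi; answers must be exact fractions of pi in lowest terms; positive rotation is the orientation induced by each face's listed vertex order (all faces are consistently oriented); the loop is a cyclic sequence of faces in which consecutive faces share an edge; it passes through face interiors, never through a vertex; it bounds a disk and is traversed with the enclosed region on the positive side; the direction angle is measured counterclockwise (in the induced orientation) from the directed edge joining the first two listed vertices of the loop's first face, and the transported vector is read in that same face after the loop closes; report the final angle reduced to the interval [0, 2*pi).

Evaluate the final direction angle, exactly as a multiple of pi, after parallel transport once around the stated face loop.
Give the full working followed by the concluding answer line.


enclosed vertex P3: corner angles sum to 2*pi, defect = 2*pi - 2*pi = 0
the rotation equals the total enclosed defect, so the final angle is initial + defects (mod 2*pi)
final angle = (13/12)*pi + 0 = (13/12)*pi (mod 2*pi)

Answer: final direction angle = (13/12)*pi


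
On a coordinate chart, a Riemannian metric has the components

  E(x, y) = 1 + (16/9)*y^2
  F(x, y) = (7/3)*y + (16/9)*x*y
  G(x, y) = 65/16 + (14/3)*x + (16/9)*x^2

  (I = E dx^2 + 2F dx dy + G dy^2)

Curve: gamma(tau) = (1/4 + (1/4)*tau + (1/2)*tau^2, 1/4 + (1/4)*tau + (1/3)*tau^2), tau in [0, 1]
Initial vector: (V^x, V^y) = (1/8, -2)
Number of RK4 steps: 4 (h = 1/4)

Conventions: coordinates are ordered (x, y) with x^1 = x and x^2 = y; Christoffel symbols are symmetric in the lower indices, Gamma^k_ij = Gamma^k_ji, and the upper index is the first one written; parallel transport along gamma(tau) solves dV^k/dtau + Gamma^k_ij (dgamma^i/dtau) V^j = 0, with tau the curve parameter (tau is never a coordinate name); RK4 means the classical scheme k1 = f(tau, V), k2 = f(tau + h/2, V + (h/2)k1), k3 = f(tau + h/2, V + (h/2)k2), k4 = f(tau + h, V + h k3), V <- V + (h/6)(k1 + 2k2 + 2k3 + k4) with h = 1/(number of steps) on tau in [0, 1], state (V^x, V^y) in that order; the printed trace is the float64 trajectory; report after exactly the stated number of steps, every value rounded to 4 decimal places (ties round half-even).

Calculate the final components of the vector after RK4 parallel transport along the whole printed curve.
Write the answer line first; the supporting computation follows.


Answer: V^x = 0.2589, V^y = -1.4967

gamma'(tau) = (1/4 + tau, 1/4 + (2/3)*tau); f(tau, V)^k = -Gamma^k_ij(gamma(tau)) gamma'^i(tau) V^j; h = 1/4; intermediate values shown to 6 dp
curve data and Christoffel symbols at the stage parameters:
  tau = 0.000000: gamma = (0.250000, 0.250000), gamma' = (0.250000, 0.250000); Gamma_xxx = 0.000000, Gamma_xxy = 0.081529, Gamma_xyy = 0.000000, Gamma_yxx = 0.000000, Gamma_yxy = 0.509554, Gamma_yyy = 0.000000
  tau = 0.125000: gamma = (0.289062, 0.286458), gamma' = (0.375000, 0.333333); Gamma_xxx = 0.000000, Gamma_xxy = 0.089252, Gamma_xyy = 0.000000, Gamma_yxx = 0.000000, Gamma_yxy = 0.498997, Gamma_yyy = 0.000000
  tau = 0.250000: gamma = (0.343750, 0.333333), gamma' = (0.500000, 0.416667); Gamma_xxx = 0.000000, Gamma_xxy = 0.097558, Gamma_xyy = 0.000000, Gamma_yxx = 0.000000, Gamma_yxy = 0.484741, Gamma_yyy = 0.000000
  tau = 0.375000: gamma = (0.414062, 0.390625), gamma' = (0.625000, 0.500000); Gamma_xxx = 0.000000, Gamma_xxy = 0.105686, Gamma_xyy = 0.000000, Gamma_yxx = 0.000000, Gamma_yxy = 0.467130, Gamma_yyy = 0.000000
  tau = 0.500000: gamma = (0.500000, 0.458333), gamma' = (0.750000, 0.583333); Gamma_xxx = 0.000000, Gamma_xxy = 0.112953, Gamma_xyy = 0.000000, Gamma_yxx = 0.000000, Gamma_yxy = 0.446679, Gamma_yyy = 0.000000
  tau = 0.625000: gamma = (0.601562, 0.536458), gamma' = (0.875000, 0.666667); Gamma_xxx = 0.000000, Gamma_xxy = 0.118845, Gamma_xyy = 0.000000, Gamma_yxx = 0.000000, Gamma_yxy = 0.424035, Gamma_yyy = 0.000000
  tau = 0.750000: gamma = (0.718750, 0.625000), gamma' = (1.000000, 0.750000); Gamma_xxx = 0.000000, Gamma_xxy = 0.123053, Gamma_xyy = 0.000000, Gamma_yxx = 0.000000, Gamma_yxy = 0.399923, Gamma_yyy = 0.000000
  tau = 0.875000: gamma = (0.851562, 0.723958), gamma' = (1.125000, 0.833333); Gamma_xxx = 0.000000, Gamma_xxy = 0.125474, Gamma_xyy = 0.000000, Gamma_yxx = 0.000000, Gamma_yxy = 0.375068, Gamma_yyy = 0.000000
  tau = 1.000000: gamma = (1.000000, 0.833333), gamma' = (1.250000, 0.916667); Gamma_xxx = 0.000000, Gamma_xxy = 0.126175, Gamma_xyy = 0.000000, Gamma_yxx = 0.000000, Gamma_yxy = 0.350135, Gamma_yyy = 0.000000
step 0: V^x = 0.1250, V^y = -2.0000
step 1: k1 = (0.038217, 0.238854), k2 = (0.062078, 0.347075), k3 = (0.061537, 0.344048), k4 = (0.087656, 0.435540); V <- V + (h/6)(k1 + 2k2 + 2k3 + k4): V^x = 0.1405, V^y = -1.9143
step 2: k1 = (0.087665, 0.435584), k2 = (0.114844, 0.507611), k3 = (0.114070, 0.504189), k4 = (0.140353, 0.555032); V <- V + (h/6)(k1 + 2k2 + 2k3 + k4): V^x = 0.1691, V^y = -1.7887
step 3: k1 = (0.140387, 0.555168), k2 = (0.164001, 0.585150), k3 = (0.163378, 0.582925), k4 = (0.182797, 0.594089); V <- V + (h/6)(k1 + 2k2 + 2k3 + k4): V^x = 0.2099, V^y = -1.6435
step 4: k1 = (0.182868, 0.594320), k2 = (0.197171, 0.589385), k3 = (0.197071, 0.589087), k4 = (0.206009, 0.571675); V <- V + (h/6)(k1 + 2k2 + 2k3 + k4): V^x = 0.2589, V^y = -1.4967


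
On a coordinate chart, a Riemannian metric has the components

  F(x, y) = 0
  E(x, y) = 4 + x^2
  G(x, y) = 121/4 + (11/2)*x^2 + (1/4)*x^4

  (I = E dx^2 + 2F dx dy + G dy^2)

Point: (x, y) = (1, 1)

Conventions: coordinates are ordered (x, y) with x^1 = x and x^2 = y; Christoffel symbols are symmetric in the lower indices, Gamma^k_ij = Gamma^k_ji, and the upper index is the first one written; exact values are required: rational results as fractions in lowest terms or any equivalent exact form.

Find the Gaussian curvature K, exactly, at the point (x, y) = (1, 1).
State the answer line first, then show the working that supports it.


Answer: K = -2/75

E = 5, F = 0, G = 36, EG - F^2 = 180 at the point
E_x = 2, E_y = 0, F_x = 0, F_y = 0, G_x = 12, G_y = 0
E_yy = 0, F_xy = 0, G_xx = 14
Brioschi: K = (det M1 - det M2) / (EG - F^2)^2 with the standard first/second-derivative matrices M1, M2.
M1 = [[-E_yy/2 + F_xy - G_xx/2, E_x/2, F_x - E_y/2], [F_y - G_x/2, E, F], [G_y/2, F, G]] = [[-7, 1, 0], [-6, 5, 0], [0, 0, 36]]; det M1 = -1044
M2 = [[0, E_y/2, G_x/2], [E_y/2, E, F], [G_x/2, F, G]] = [[0, 0, 6], [0, 5, 0], [6, 0, 36]]; det M2 = -180
det M1 - det M2 = -864; K = -864 / (180)^2 = -2/75


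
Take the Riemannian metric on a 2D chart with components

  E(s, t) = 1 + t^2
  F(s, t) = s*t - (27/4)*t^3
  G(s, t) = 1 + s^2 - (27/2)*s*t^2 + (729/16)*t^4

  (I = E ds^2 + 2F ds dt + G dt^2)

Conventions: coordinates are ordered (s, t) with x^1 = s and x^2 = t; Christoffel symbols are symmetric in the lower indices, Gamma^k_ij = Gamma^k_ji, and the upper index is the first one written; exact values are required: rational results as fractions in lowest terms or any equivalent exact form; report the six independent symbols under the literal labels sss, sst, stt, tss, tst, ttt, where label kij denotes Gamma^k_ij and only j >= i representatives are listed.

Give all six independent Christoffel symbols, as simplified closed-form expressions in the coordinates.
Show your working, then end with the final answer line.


E = 1 + t^2; F = s*t - (27/4)*t^3; G = 1 + s^2 - (27/2)*s*t^2 + (729/16)*t^4
Gamma^k_ij = (1/2) g^{kl} (d_i g_jl + d_j g_il - d_l g_ij), with g^inv = (1/(EG-F^2)) [[G, -F], [-F, E]]
first partials: E_s = 0, E_t = 2*t, F_s = t, F_t = s - (81/4)*t^2, G_s = 2*s - (27/2)*t^2, G_t = -27*s*t + (729/4)*t^3
D = EG - F^2 = 1 + t^2 + s^2 - (27/2)*s*t^2 + (729/16)*t^4
expanded: Gamma^s_ss = (G E_s - 2F F_s + F E_t)/(2D), Gamma^s_st = (G E_t - F G_s)/(2D), Gamma^s_tt = (2G F_t - G G_s - F G_t)/(2D), Gamma^t_ss = (2E F_s - E E_t - F E_s)/(2D), Gamma^t_st = (E G_s - F E_t)/(2D), Gamma^t_tt = (E G_t - 2F F_t + F G_s)/(2D); substitute and cancel common factors

Answer: Gamma_sss = 0, Gamma_sst = 16*t/(16*s^2 - 216*s*t^2 + 729*t^4 + 16*t^2 + 16), Gamma_stt = -216*t^2/(16*s^2 - 216*s*t^2 + 729*t^4 + 16*t^2 + 16), Gamma_tss = 0, Gamma_tst = (16*s - 108*t^2)/(16*s^2 - 216*s*t^2 + 729*t^4 + 16*t^2 + 16), Gamma_ttt = (-216*s*t + 1458*t^3)/(16*s^2 - 216*s*t^2 + 729*t^4 + 16*t^2 + 16)


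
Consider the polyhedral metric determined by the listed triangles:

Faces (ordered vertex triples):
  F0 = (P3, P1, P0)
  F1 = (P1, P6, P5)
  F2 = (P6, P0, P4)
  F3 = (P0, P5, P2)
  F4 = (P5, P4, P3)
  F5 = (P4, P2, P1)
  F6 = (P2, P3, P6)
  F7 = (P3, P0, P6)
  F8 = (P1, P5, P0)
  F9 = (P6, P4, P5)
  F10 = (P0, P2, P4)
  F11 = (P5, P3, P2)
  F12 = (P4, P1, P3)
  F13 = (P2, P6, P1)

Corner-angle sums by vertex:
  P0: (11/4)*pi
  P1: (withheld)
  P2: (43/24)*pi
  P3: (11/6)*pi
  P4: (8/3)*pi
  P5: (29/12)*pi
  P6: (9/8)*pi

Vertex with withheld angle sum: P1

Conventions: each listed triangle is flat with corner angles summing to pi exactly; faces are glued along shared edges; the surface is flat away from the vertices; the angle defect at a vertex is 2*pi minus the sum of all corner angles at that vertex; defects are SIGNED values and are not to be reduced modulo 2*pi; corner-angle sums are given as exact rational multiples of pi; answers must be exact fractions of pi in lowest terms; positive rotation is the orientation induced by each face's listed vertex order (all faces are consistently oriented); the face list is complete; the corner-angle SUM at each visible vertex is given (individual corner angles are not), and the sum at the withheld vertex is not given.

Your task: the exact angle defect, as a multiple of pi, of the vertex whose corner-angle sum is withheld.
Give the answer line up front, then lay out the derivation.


Answer: defect(P1) = (7/12)*pi

V = 7, E = 21, F = 14; chi = V - E + F = 0
Gauss-Bonnet: total defect = 2*pi*chi = 0; visible defects sum to (-7/12)*pi


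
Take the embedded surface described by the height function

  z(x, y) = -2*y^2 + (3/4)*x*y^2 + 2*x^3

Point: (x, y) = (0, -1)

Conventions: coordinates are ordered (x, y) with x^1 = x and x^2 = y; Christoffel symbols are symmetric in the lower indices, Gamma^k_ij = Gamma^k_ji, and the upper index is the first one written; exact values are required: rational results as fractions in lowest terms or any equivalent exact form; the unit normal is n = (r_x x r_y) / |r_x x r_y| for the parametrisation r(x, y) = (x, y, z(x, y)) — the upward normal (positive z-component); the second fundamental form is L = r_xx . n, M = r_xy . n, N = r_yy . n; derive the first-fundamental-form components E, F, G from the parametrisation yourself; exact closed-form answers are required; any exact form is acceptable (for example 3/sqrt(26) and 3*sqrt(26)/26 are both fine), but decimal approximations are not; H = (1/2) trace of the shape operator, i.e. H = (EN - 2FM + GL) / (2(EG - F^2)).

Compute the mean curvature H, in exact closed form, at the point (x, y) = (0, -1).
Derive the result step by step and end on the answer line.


z_x = 3/4, z_y = 4, z_xx = 0, z_xy = -3/2, z_yy = -4
E = 25/16, F = 3, G = 17; answer radicand W^2 = 281/16
unnormalised second-form numerators: l = 0, m = -3/2, n = -4; L = l/sqrt(281/16), and similarly M = m/sqrt(W^2), N = n/sqrt(W^2)
H = (E*n - 2*F*m + G*l) / (2*(EG - F^2)*sqrt(W^2)); E*n - 2*F*m + G*l = 11/4, EG - F^2 = 281/16, so H = (22/281)/sqrt(281/16)

Answer: H = 88*sqrt(281)/78961


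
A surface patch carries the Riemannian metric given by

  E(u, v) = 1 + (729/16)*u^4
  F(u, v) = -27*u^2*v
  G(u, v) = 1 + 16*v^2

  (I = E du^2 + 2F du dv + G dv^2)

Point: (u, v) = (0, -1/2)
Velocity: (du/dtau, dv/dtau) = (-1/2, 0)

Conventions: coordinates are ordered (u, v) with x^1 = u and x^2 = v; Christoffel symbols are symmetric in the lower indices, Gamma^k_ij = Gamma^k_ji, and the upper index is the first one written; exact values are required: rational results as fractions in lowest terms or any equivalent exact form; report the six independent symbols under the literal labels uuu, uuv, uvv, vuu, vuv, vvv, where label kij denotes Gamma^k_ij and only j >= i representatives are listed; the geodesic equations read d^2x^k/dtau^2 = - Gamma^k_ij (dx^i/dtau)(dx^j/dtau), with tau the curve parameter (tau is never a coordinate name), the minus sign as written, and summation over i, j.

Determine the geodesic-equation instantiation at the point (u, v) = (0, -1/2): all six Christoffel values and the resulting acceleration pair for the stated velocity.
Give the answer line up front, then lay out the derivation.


Answer: Gamma_uuu = 0, Gamma_uuv = 0, Gamma_uvv = 0, Gamma_vuu = 0, Gamma_vuv = 0, Gamma_vvv = -8/5; accelerations (d^2u/dtau^2, d^2v/dtau^2) = (0, 0)

E = 1, F = 0, G = 5 at the point
E_u = 0, E_v = 0, F_u = 0, F_v = 0, G_u = 0, G_v = -16
EG - F^2 = 5;  g^inv = (1/5) * [[5, 0], [0, 1]]
first-kind symbols [ij,l] = (1/2)(d_i g_jl + d_j g_il - d_l g_ij): [uu,u] = E_u/2 = 0, [uu,v] = F_u - E_v/2 = 0, [uv,u] = E_v/2 = 0, [uv,v] = G_u/2 = 0, [vv,u] = F_v - G_u/2 = 0, [vv,v] = G_v/2 = -8
Gamma^u_ij = (G*[ij,u] - F*[ij,v])/(EG - F^2), Gamma^v_ij = (E*[ij,v] - F*[ij,u])/(EG - F^2)
Gamma_uuu = 0, Gamma_uuv = 0, Gamma_uvv = 0, Gamma_vuu = 0, Gamma_vuv = 0, Gamma_vvv = -8/5
d^2u/dtau^2 = -(Gamma_uuu*(-1/2)^2 + 2*Gamma_uuv*(-1/2)*(0) + Gamma_uvv*(0)^2) = 0
d^2v/dtau^2 = -(Gamma_vuu*(-1/2)^2 + 2*Gamma_vuv*(-1/2)*(0) + Gamma_vvv*(0)^2) = 0
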